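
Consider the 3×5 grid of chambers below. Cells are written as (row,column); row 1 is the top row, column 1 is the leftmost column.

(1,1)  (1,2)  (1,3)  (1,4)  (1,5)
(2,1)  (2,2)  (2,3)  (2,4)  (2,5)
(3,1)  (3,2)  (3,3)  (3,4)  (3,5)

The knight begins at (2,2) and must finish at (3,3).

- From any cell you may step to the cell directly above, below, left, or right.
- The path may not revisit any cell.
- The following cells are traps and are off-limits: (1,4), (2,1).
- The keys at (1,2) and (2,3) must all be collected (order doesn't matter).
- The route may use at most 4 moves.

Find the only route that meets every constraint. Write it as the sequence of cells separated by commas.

(2,2), (1,2), (1,3), (2,3), (3,3)

Any route must reach (1,2) and (2,3) and still end at (3,3) within 4 moves, so the order of the required stops is forced.
Route from (2,2): up to (1,2), right to (1,3), 2× down (reaching (3,3)) — 4 moves in all.
Check: all required cells visited; 4 ≤ 4 moves.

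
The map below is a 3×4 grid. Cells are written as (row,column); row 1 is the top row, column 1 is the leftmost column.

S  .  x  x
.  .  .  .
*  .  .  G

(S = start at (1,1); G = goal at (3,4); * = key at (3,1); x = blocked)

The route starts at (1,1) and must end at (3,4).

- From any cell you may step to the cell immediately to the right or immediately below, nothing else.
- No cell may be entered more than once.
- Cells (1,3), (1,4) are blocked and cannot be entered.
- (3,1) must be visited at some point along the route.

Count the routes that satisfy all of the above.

A right/down-only route from (1,1) to (3,4) makes exactly 2 down-moves and 3 right-moves in some order.
With no other constraints that would be C(5,2) = 10 routes.
Split at (3,1) and multiply the segment counts (each segment already excludes blocked cells): (1,1)→(3,1): 1; (3,1)→(3,4): 1; product = 1.
That gives 1 route.

1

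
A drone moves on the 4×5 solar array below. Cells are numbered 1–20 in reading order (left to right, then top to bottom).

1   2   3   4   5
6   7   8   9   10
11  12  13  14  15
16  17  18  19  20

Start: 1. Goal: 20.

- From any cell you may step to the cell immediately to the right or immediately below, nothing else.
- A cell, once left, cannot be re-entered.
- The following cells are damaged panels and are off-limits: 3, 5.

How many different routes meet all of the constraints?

25

A right/down-only route from 1 to 20 makes exactly 3 down-moves and 4 right-moves in some order.
With no other constraints that would be C(7,3) = 35 routes.
Subtract routes through each blocked cell (inclusion–exclusion for overlaps): − through 3: 10 − through 5: 1 + through 3&5: 1 → 25.
That gives 25 routes.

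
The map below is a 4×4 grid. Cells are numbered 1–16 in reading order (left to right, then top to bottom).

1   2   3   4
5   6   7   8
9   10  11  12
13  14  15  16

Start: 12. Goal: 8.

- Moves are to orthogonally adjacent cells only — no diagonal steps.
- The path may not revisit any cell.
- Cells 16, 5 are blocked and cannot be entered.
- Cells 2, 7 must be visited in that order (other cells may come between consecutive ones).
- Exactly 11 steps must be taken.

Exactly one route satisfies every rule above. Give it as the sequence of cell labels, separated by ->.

The waypoints must appear in the order 2, 7, with no cell reused.
Route from 12: left to 11, down to 15, 2× left (reaching 13), up to 9, right to 10, 2× up (reaching 2), right to 3, down to 7, right to 8 — 11 moves in all.
Check: order respected (2 at step 8, 7 at step 10); 11 moves as required.

12 -> 11 -> 15 -> 14 -> 13 -> 9 -> 10 -> 6 -> 2 -> 3 -> 7 -> 8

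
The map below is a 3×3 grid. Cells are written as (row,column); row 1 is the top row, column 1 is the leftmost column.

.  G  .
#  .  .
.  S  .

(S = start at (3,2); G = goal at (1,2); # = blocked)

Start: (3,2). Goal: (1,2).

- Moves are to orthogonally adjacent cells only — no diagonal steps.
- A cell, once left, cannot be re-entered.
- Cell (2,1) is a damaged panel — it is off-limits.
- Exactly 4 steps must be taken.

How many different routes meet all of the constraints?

3

Need simple routes of exactly 4 moves from (3,2) to (1,2) (Manhattan distance 2, so 1 moves are spent on a detour and 1 undoing it).
Enumerating: (3,2) (2,2) (2,3) (1,3) (1,2) | (3,2) (3,3) (2,3) (1,3) (1,2) | (3,2) (3,3) (2,3) (2,2) (1,2).
That gives 3 routes.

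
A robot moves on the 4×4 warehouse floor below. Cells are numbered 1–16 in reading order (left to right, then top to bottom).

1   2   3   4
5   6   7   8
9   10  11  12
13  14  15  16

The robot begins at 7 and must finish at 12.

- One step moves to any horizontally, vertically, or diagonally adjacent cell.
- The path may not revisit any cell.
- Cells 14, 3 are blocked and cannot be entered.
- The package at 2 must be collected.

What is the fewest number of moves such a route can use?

Any route passes through 2 somewhere between 7 and 12. Summing Chebyshev distances along the two legs (7 → 2 → 12) gives a lower bound of 1 + 2 = 3 moves.
The shortest route satisfying every rule uses 4 moves: 7 → 2 → 6 → 11 → 12.
The no-revisit rule (legs can't share cells) pushes the minimum above the 3-move bound; an exhaustive check rules out every length from 3 to 3, leaving 4 as the minimum.

4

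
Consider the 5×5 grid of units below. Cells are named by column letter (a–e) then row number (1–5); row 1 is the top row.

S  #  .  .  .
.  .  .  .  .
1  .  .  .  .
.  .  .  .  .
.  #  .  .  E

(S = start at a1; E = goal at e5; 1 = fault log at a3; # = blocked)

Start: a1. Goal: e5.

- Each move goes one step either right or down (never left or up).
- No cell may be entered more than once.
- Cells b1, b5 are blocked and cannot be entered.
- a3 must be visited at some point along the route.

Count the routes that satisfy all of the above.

A right/down-only route from a1 to e5 makes exactly 4 down-moves and 4 right-moves in some order.
With no other constraints that would be C(8,4) = 70 routes.
Split at a3 and multiply the segment counts (each segment already excludes blocked cells): a1→a3: 1; a3→e5: 12; product = 12.
That gives 12 routes.

12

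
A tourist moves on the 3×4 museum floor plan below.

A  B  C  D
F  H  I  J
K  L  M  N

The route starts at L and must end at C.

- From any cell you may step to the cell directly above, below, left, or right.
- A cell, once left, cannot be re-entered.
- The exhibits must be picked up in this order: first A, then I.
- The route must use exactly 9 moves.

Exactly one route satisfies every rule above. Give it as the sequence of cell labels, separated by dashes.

The waypoints must appear in the order A, I, with no cell reused.
Route from L: left 1 to K, up 2 to A, right 1 to B, down 1 to H, right 2 to J, up 1 to D, left 1 to C — 9 moves in all.
Check: order respected (A at step 3, I at step 6); 9 moves as required.

L - K - F - A - B - H - I - J - D - C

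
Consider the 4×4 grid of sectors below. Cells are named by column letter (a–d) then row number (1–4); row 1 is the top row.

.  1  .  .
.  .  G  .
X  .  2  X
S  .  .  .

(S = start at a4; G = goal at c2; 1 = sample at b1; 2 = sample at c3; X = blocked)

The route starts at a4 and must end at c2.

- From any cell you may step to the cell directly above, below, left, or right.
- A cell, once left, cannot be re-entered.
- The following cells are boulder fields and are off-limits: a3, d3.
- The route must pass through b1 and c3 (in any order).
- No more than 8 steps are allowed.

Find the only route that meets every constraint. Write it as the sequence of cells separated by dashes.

a4 - b4 - c4 - c3 - b3 - b2 - b1 - c1 - c2

The 8-move cap with required stops at b1, c3 leaves no slack for detours.
Route from a4: 2× right (reaching c4), up to c3, left to b3, 2× up (reaching b1), right to c1, down to c2 — 8 moves in all.
Check: all required cells visited; 8 ≤ 8 moves.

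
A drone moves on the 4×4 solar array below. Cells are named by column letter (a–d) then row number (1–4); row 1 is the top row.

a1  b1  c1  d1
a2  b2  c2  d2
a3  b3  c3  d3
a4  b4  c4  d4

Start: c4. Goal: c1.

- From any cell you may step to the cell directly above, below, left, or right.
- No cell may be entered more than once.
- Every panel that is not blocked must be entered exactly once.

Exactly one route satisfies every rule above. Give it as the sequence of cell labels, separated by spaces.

Need to visit all 16 open cells exactly once, starting at c4 and ending at c1.
Cell d1 has only two open neighbours (d2 and c1), so the path must pass straight through it: one of those is the cell it's entered from and the other is where it exits.
Route from c4: right to d4, up to d3, 2× left (reaching b3), down to b4, left to a4, 3× up (reaching a1), right to b1, down to b2, 2× right (reaching d2), up to d1, left to c1 — 15 moves in all.
Check: all 16 open cells covered.

c4 d4 d3 c3 b3 b4 a4 a3 a2 a1 b1 b2 c2 d2 d1 c1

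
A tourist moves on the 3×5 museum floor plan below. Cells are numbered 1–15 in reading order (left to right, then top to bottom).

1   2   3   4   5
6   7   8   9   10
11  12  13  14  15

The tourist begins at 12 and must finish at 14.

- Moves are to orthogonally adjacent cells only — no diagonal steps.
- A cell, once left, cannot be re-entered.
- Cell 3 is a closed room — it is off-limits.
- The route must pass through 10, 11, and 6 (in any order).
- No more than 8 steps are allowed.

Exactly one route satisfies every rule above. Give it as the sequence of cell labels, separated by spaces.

12 11 6 7 8 9 10 15 14

Any route must reach 10, 11, and 6 and still end at 14 within 8 moves, so the order of the required stops is forced.
Route from 12: left 1 to 11, up 1 to 6, right 4 to 10, down 1 to 15, left 1 to 14 — 8 moves in all.
Check: all required cells visited; 8 ≤ 8 moves.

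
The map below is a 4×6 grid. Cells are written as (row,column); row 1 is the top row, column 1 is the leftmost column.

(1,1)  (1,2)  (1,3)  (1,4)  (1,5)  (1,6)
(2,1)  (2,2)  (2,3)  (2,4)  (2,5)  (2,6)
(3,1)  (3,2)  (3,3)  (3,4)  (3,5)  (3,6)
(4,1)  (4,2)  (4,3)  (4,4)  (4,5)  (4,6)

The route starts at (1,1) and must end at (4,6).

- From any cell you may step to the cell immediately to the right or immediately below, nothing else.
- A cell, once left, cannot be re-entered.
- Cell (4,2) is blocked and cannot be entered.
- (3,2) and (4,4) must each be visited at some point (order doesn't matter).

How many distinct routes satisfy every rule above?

A right/down-only route from (1,1) to (4,6) makes exactly 3 down-moves and 5 right-moves in some order.
With no other constraints that would be C(8,3) = 56 routes.
A monotone route can only reach the required cells in the order (3,2), (4,4), so split there and multiply the segment counts (each segment already excludes blocked cells): (1,1)→(3,2): 3; (3,2)→(4,4): 2; (4,4)→(4,6): 1; product = 6.
That gives 6 routes.

6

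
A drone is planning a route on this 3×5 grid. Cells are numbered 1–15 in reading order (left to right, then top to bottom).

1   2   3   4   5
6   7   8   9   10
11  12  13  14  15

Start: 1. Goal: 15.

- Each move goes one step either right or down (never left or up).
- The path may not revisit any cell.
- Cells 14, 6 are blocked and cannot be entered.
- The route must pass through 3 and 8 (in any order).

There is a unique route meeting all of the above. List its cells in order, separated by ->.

1 -> 2 -> 3 -> 8 -> 9 -> 10 -> 15

Moves only go right or down, so the column and row indices never decrease.
Route from 1: 2× right (reaching 3), down to 8, 2× right (reaching 10), down to 15 — 6 moves in all.
Check: all required cells visited.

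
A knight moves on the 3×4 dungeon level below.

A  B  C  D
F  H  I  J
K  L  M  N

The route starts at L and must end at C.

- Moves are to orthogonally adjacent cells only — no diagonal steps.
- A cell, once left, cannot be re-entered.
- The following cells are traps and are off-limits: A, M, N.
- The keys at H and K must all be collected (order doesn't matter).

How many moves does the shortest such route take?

Any route passes through H and K in some order between L and C. Summing Manhattan distances along each leg and taking the cheapest ordering (L → K → H → C) gives a lower bound of 1 + 2 + 2 = 5 moves.
A route of 5 moves achieves this: L → K → F → H → B → C.
Since 5 matches the lower bound, it is optimal.

5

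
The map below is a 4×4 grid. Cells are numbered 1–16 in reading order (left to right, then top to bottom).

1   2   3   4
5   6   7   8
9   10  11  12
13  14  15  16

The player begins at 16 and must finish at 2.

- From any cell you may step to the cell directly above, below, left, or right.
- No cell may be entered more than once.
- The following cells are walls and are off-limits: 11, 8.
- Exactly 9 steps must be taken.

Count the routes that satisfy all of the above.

Need simple routes of exactly 9 moves from 16 to 2 (Manhattan distance 5, so 2 moves are spent on a detour and 2 undoing it).
Enumerating: 16 15 14 10 9 5 6 7 3 2 | 16 15 14 13 9 5 6 7 3 2 | 16 15 14 13 9 10 6 5 1 2 | 16 15 14 13 9 10 6 7 3 2.
That gives 4 routes.

4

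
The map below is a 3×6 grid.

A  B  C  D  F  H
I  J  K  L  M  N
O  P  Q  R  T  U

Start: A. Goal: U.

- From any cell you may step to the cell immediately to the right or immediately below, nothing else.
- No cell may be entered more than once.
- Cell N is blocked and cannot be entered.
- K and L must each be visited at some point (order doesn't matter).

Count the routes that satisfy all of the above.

6

A right/down-only route from A to U makes exactly 2 down-moves and 5 right-moves in some order.
With no other constraints that would be C(7,2) = 21 routes.
A monotone route can only reach the required cells in the order K, L, so split there and multiply the segment counts (each segment already excludes blocked cells): A→K: 3; K→L: 1; L→U: 2; product = 6.
That gives 6 routes.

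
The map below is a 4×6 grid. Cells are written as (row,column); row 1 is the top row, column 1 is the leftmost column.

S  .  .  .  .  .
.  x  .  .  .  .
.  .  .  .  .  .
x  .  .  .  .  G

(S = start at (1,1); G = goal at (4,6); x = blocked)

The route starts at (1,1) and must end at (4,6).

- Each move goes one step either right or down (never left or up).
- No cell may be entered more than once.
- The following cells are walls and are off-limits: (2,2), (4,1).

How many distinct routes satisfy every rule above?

A right/down-only route from (1,1) to (4,6) makes exactly 3 down-moves and 5 right-moves in some order.
With no other constraints that would be C(8,3) = 56 routes.
Subtract routes through each blocked cell (inclusion–exclusion for overlaps): − through (2,2): 30 − through (4,1): 1 → 25.
That gives 25 routes.

25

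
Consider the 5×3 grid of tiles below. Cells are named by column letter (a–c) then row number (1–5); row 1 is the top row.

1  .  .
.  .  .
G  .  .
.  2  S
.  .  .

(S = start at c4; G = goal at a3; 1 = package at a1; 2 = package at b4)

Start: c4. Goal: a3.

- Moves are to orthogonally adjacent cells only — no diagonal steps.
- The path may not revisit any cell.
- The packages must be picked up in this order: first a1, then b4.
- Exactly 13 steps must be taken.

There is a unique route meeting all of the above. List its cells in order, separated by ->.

The waypoints must appear in the order a1, b4, with no cell reused.
Route from c4: up 3 to c1, left 2 to a1, down 1 to a2, right 1 to b2, down 3 to b5, left 1 to a5, up 2 to a3 — 13 moves in all.
Check: order respected (1 at step 5, 2 at step 9); 13 moves as required.

c4 -> c3 -> c2 -> c1 -> b1 -> a1 -> a2 -> b2 -> b3 -> b4 -> b5 -> a5 -> a4 -> a3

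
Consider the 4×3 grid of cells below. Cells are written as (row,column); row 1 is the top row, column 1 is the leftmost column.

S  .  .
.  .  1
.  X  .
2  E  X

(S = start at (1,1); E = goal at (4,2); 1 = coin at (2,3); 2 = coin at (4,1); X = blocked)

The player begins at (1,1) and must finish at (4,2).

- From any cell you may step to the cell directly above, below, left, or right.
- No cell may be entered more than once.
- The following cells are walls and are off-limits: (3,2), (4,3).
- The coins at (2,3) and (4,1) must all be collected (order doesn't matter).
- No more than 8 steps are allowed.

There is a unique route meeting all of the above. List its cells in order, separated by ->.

(1,1) -> (1,2) -> (1,3) -> (2,3) -> (2,2) -> (2,1) -> (3,1) -> (4,1) -> (4,2)

The budget equals the shortest possible length, so every move has to be on a shortest route through the required cells.
Route from (1,1): right 2 to (1,3), down 1 to (2,3), left 2 to (2,1), down 2 to (4,1), right 1 to (4,2) — 8 moves in all.
Check: all required cells visited; 8 ≤ 8 moves.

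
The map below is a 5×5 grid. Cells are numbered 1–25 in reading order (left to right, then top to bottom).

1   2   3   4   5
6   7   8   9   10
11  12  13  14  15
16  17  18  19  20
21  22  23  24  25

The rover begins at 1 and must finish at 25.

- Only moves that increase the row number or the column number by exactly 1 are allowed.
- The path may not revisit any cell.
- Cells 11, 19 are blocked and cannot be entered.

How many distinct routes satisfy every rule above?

23

A right/down-only route from 1 to 25 makes exactly 4 down-moves and 4 right-moves in some order.
With no other constraints that would be C(8,4) = 70 routes.
Subtract routes through each blocked cell (inclusion–exclusion for overlaps): − through 11: 15 − through 19: 40 + through 11&19: 8 → 23.
That gives 23 routes.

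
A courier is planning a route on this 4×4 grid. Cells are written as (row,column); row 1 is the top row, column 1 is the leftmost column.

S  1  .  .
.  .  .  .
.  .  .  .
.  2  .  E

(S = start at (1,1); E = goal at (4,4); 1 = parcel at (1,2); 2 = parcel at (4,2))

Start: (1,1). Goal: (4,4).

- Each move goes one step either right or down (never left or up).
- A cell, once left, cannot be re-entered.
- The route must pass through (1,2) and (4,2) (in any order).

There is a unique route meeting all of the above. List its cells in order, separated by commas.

(1,1), (1,2), (2,2), (3,2), (4,2), (4,3), (4,4)

Moves only go right or down, so the column and row indices never decrease.
Route from (1,1): right 1 to (1,2), down 3 to (4,2), right 2 to (4,4) — 6 moves in all.
Check: all required cells visited.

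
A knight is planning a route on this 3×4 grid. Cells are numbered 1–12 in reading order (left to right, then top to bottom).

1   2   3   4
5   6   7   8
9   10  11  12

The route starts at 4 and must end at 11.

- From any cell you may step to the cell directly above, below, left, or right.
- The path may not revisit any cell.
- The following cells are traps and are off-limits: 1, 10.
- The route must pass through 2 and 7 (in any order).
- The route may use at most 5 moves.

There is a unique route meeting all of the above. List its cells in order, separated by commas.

The 5-move cap with required stops at 2, 7 leaves no slack for detours.
Route from 4: 2× left (reaching 2), down to 6, right to 7, down to 11 — 5 moves in all.
Check: all required cells visited; 5 ≤ 5 moves.

4, 3, 2, 6, 7, 11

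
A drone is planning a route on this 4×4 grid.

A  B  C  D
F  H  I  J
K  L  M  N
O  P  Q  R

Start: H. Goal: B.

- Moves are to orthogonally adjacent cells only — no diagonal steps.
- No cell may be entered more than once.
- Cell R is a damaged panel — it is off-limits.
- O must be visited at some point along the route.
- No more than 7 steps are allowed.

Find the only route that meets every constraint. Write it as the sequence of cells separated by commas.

H, L, P, O, K, F, A, B

The 7-move cap with required stops at O leaves no slack for detours.
Route from H: down 2 to P, left 1 to O, up 3 to A, right 1 to B — 7 moves in all.
Check: all required cells visited; 7 ≤ 7 moves.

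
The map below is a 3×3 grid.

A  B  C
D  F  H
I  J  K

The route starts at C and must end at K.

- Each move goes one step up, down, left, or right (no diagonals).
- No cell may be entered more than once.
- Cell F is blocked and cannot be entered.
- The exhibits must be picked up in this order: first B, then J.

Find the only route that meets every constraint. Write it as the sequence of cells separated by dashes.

The waypoints must appear in the order B, J, with no cell reused.
Route from C: 2× left (reaching A), 2× down (reaching I), 2× right (reaching K) — 6 moves in all.
Check: order respected (B at step 1, J at step 5).

C - B - A - D - I - J - K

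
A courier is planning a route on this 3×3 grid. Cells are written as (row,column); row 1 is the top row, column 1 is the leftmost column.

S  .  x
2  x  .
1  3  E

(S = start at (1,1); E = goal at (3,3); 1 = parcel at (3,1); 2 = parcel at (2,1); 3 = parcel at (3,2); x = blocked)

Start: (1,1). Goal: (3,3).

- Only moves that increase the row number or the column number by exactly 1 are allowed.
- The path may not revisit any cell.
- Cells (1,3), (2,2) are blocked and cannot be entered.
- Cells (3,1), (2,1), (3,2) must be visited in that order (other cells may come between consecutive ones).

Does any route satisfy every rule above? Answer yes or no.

no

(2,1) lies above (3,1), so going from (3,1) to (2,1) would need an upward move — but moves only go right/down, so (3,1) cannot be visited before (2,1).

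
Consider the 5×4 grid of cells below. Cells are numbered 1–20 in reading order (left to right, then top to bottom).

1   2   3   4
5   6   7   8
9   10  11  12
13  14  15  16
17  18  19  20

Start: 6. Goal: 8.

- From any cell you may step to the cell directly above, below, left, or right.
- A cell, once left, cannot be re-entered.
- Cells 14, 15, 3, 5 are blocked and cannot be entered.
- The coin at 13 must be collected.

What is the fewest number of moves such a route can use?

Any route passes through 13 somewhere between 6 and 8. Summing Manhattan distances along the two legs (6 → 13 → 8) gives a lower bound of 3 + 5 = 8 moves.
The shortest route satisfying every rule uses 10 moves: 6 → 10 → 9 → 13 → 17 → 18 → 19 → 20 → 16 → 12 → 8.
The no-revisit rule (legs can't share cells) pushes the minimum above the 8-move bound; an exhaustive check rules out every length from 8 to 9, leaving 10 as the minimum.

10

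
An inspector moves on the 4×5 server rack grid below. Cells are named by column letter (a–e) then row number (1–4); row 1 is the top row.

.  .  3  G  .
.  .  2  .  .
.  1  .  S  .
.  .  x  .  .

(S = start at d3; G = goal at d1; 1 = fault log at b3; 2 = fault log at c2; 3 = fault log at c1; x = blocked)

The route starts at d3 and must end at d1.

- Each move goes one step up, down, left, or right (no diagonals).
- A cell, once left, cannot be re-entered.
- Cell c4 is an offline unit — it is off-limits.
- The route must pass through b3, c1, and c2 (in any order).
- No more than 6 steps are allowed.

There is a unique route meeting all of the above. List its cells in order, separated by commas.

The budget equals the shortest possible length, so every move has to be on a shortest route through the required cells.
Route from d3: 2× left (reaching b3), up to b2, right to c2, up to c1, right to d1 — 6 moves in all.
Check: all required cells visited; 6 ≤ 6 moves.

d3, c3, b3, b2, c2, c1, d1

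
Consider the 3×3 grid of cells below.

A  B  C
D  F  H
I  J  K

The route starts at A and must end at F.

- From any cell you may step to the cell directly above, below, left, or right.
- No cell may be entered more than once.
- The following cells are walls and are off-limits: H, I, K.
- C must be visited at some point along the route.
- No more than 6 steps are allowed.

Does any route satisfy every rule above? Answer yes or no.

C must be visited but has only one open neighbour (B), and it is neither the start nor the goal — the route would have to enter and leave through B, re-entering it.

no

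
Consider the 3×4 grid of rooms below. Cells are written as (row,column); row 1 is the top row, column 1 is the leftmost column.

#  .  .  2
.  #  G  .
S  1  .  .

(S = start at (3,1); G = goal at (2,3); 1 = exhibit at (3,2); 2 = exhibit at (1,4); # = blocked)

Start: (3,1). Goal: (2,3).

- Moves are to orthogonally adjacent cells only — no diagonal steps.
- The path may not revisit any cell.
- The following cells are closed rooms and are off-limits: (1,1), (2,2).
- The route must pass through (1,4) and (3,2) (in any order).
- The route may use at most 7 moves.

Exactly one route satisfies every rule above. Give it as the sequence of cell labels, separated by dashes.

The 7-move cap with required stops at (1,4), (3,2) leaves no slack for detours.
Route from (3,1): right 3 to (3,4), up 2 to (1,4), left 1 to (1,3), down 1 to (2,3) — 7 moves in all.
Check: all required cells visited; 7 ≤ 7 moves.

(3,1) - (3,2) - (3,3) - (3,4) - (2,4) - (1,4) - (1,3) - (2,3)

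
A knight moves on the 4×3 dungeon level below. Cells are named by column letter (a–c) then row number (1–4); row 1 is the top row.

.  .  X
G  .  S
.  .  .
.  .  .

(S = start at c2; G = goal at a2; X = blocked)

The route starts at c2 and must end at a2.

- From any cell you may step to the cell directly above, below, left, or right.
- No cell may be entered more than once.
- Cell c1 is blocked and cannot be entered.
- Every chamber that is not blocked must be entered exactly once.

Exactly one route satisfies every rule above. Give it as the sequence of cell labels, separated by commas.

c2, c3, c4, b4, a4, a3, b3, b2, b1, a1, a2

Need to visit all 11 open cells exactly once, starting at c2 and ending at a2.
Route from c2: down 2 to c4, left 2 to a4, up 1 to a3, right 1 to b3, up 2 to b1, left 1 to a1, down 1 to a2 — 10 moves in all.
Check: all 11 open cells covered.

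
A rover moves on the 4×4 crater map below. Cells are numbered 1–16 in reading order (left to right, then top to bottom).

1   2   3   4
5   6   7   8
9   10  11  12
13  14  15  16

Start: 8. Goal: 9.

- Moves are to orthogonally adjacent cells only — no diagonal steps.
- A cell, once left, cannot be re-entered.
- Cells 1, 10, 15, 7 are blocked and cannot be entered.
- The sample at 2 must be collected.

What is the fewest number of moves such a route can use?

Any route passes through 2 somewhere between 8 and 9. Summing Manhattan distances along the two legs (8 → 2 → 9) gives a lower bound of 3 + 3 = 6 moves.
A route of 6 moves achieves this: 8 → 4 → 3 → 2 → 6 → 5 → 9.
Since 6 matches the lower bound, it is optimal.

6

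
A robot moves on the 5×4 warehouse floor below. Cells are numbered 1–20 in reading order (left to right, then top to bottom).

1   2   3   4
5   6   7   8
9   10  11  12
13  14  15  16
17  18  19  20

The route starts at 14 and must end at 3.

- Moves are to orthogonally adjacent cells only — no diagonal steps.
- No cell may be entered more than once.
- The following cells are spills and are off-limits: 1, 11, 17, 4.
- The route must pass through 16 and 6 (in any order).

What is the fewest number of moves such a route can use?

8

Any route passes through 16 and 6 in some order between 14 and 3. Summing Manhattan distances along each leg and taking the cheapest ordering (14 → 16 → 6 → 3) gives a lower bound of 2 + 4 + 2 = 8 moves.
A route of 8 moves achieves this: 14 → 15 → 16 → 12 → 8 → 7 → 6 → 2 → 3.
Since 8 matches the lower bound, it is optimal.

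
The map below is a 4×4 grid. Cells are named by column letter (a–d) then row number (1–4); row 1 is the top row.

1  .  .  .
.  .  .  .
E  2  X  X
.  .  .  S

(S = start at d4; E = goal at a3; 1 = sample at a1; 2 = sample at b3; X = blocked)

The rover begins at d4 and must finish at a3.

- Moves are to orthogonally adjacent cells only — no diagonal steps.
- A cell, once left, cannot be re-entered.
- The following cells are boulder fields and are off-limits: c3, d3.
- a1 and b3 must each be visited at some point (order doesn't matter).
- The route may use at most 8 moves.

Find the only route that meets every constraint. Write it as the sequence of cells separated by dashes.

Any route must reach a1 and b3 and still end at a3 within 8 moves, so the order of the required stops is forced.
Route from d4: left 2 to b4, up 3 to b1, left 1 to a1, down 2 to a3 — 8 moves in all.
Check: all required cells visited; 8 ≤ 8 moves.

d4 - c4 - b4 - b3 - b2 - b1 - a1 - a2 - a3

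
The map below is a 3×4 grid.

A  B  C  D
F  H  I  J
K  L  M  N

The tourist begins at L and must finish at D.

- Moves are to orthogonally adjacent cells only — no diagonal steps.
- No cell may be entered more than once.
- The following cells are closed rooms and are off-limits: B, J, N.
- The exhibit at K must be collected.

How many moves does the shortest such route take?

Any route passes through K somewhere between L and D. Summing Manhattan distances along the two legs (L → K → D) gives a lower bound of 1 + 5 = 6 moves.
A route of 6 moves achieves this: L → K → F → H → I → C → D.
Since 6 matches the lower bound, it is optimal.

6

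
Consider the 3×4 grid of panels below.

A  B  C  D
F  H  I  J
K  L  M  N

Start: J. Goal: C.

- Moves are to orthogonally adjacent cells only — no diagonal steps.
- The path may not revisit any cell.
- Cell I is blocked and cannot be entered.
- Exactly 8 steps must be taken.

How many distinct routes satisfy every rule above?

Need simple routes of exactly 8 moves from J to C (Manhattan distance 2, so 3 moves are spent on a detour and 3 undoing it).
Enumerating: J N M L H F A B C | J N M L K F A B C | J N M L K F H B C.
That gives 3 routes.

3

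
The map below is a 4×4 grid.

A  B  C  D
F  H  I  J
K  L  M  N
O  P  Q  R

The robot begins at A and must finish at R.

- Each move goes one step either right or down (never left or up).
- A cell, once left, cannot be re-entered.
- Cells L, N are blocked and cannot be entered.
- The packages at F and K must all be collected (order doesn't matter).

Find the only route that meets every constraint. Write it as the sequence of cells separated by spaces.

A F K O P Q R

Moves only go right or down, so the column and row indices never decrease.
Route from A: 3× down (reaching O), 3× right (reaching R) — 6 moves in all.
Check: all required cells visited.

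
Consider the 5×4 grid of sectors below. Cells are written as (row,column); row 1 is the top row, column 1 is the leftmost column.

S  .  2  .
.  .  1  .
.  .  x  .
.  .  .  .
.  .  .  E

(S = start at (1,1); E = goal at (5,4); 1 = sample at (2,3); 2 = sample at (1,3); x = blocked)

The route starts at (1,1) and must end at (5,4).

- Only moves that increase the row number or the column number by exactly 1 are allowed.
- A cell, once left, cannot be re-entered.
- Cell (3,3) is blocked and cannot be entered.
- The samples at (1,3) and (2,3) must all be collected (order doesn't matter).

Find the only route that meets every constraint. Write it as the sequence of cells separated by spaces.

Moves only go right or down, so the column and row indices never decrease.
Route from (1,1): right 2 to (1,3), down 1 to (2,3), right 1 to (2,4), down 3 to (5,4) — 7 moves in all.
Check: all required cells visited.

(1,1) (1,2) (1,3) (2,3) (2,4) (3,4) (4,4) (5,4)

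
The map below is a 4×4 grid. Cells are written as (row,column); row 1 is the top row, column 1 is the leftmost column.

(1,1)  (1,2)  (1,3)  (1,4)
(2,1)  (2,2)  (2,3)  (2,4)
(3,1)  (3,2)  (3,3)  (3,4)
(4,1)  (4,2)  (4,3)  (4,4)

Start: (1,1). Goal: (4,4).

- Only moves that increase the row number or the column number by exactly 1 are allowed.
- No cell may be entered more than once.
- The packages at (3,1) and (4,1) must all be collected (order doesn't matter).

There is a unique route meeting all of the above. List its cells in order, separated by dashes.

(1,1) - (2,1) - (3,1) - (4,1) - (4,2) - (4,3) - (4,4)

Moves only go right or down, so the column and row indices never decrease.
Route from (1,1): down 3 to (4,1), right 3 to (4,4) — 6 moves in all.
Check: all required cells visited.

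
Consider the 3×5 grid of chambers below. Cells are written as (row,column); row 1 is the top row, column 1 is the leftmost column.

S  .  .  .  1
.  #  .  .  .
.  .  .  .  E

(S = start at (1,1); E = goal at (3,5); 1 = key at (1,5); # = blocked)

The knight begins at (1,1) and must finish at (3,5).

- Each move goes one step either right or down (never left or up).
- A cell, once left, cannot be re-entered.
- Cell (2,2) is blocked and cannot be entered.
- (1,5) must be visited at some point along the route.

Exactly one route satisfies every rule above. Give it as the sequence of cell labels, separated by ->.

(1,1) -> (1,2) -> (1,3) -> (1,4) -> (1,5) -> (2,5) -> (3,5)

Moves only go right or down, so the column and row indices never decrease.
Route from (1,1): right 4 to (1,5), down 2 to (3,5) — 6 moves in all.
Check: all required cells visited.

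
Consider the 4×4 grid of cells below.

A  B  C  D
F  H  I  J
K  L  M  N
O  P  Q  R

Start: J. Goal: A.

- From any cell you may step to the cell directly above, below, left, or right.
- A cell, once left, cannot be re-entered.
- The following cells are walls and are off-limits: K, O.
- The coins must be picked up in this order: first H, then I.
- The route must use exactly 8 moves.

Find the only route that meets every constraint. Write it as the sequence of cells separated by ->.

J -> N -> M -> L -> H -> I -> C -> B -> A

The waypoints must appear in the order H, I, with no cell reused.
Route from J: down 1 to N, left 2 to L, up 1 to H, right 1 to I, up 1 to C, left 2 to A — 8 moves in all.
Check: order respected (H at step 4, I at step 5); 8 moves as required.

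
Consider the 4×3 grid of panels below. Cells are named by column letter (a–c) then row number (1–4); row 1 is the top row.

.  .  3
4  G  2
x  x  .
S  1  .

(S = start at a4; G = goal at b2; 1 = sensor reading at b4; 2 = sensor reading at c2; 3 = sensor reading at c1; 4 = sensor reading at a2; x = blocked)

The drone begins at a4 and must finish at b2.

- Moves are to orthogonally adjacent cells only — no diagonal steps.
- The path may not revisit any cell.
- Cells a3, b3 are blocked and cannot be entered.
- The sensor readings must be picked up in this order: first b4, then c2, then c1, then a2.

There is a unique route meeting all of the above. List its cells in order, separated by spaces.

The waypoints must appear in the order b4, c2, c1, a2, with no cell reused.
Route from a4: right 2 to c4, up 3 to c1, left 2 to a1, down 1 to a2, right 1 to b2 — 9 moves in all.
Check: order respected (1 at step 1, 2 at step 4, 3 at step 5, 4 at step 8).

a4 b4 c4 c3 c2 c1 b1 a1 a2 b2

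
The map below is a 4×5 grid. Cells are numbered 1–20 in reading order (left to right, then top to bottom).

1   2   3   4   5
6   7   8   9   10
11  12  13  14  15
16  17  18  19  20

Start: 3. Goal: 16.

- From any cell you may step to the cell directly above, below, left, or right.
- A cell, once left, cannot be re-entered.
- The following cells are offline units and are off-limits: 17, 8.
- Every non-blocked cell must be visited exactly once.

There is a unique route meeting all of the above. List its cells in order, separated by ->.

3 -> 4 -> 5 -> 10 -> 9 -> 14 -> 15 -> 20 -> 19 -> 18 -> 13 -> 12 -> 7 -> 2 -> 1 -> 6 -> 11 -> 16

Need to visit all 18 open cells exactly once, starting at 3 and ending at 16.
Cell 5 has only two open neighbours (10 and 4), so the path must pass straight through it: one of those is the cell it's entered from and the other is where it exits.
Route from 3: 2× right (reaching 5), down to 10, left to 9, down to 14, right to 15, down to 20, 2× left (reaching 18), up to 13, left to 12, 2× up (reaching 2), left to 1, 3× down (reaching 16) — 17 moves in all.
Check: all 18 open cells covered.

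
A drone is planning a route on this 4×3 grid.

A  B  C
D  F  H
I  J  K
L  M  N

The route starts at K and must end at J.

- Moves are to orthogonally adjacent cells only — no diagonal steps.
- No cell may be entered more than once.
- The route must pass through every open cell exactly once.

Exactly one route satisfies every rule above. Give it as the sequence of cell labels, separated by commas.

K, N, M, L, I, D, A, B, C, H, F, J

Need to visit all 12 open cells exactly once, starting at K and ending at J.
Cell C has only two open neighbours (H and B), so the path must pass straight through it: one of those is the cell it's entered from and the other is where it exits.
Route from K: down to N, 2× left (reaching L), 3× up (reaching A), 2× right (reaching C), down to H, left to F, down to J — 11 moves in all.
Check: all 12 open cells covered.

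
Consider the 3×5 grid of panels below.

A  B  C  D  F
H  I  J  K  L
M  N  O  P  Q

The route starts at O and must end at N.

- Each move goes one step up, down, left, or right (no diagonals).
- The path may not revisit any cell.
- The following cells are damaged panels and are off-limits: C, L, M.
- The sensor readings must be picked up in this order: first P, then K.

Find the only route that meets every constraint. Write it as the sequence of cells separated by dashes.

O - P - K - J - I - N

The waypoints must appear in the order P, K, with no cell reused.
Route from O: right to P, up to K, 2× left (reaching I), down to N — 5 moves in all.
Check: order respected (P at step 1, K at step 2).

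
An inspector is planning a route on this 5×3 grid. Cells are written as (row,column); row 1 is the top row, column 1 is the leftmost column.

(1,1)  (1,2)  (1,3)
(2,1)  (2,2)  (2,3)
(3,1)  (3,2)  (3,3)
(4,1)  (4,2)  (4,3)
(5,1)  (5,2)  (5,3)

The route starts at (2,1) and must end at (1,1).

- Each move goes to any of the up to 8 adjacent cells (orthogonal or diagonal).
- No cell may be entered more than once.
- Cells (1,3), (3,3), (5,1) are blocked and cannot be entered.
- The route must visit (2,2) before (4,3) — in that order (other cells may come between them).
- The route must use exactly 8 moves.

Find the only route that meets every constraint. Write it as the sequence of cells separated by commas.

The waypoints must appear in the order (2,2), (4,3), with no cell reused.
Route from (2,1): right 1 to (2,2), down-left 1 to (3,1), down-right 1 to (4,2), right 1 to (4,3), up-left 1 to (3,2), up-right 1 to (2,3), up-left 1 to (1,2), left 1 to (1,1) — 8 moves in all.
Check: order respected ((2,2) at step 1, (4,3) at step 4); 8 moves as required.

(2,1), (2,2), (3,1), (4,2), (4,3), (3,2), (2,3), (1,2), (1,1)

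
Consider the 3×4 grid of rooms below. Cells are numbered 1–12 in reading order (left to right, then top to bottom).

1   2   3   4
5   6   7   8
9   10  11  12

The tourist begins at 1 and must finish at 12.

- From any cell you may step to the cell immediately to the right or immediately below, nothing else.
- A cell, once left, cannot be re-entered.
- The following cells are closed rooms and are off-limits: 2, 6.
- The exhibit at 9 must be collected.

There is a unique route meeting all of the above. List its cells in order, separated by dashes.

Moves only go right or down, so the column and row indices never decrease.
Route from 1: 2× down (reaching 9), 3× right (reaching 12) — 5 moves in all.
Check: all required cells visited.

1 - 5 - 9 - 10 - 11 - 12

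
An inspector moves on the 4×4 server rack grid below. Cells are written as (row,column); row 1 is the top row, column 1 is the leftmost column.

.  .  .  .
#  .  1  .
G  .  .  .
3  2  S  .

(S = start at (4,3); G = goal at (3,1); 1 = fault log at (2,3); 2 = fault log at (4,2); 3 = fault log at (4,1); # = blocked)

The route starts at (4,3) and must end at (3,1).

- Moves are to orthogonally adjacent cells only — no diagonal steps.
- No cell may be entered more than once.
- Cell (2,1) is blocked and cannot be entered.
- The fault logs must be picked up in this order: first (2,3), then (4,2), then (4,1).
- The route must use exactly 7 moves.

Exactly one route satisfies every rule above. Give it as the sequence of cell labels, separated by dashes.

The waypoints must appear in the order (2,3), (4,2), (4,1), with no cell reused.
Route from (4,3): up 2 to (2,3), left 1 to (2,2), down 2 to (4,2), left 1 to (4,1), up 1 to (3,1) — 7 moves in all.
Check: order respected (1 at step 2, 2 at step 5, 3 at step 6); 7 moves as required.

(4,3) - (3,3) - (2,3) - (2,2) - (3,2) - (4,2) - (4,1) - (3,1)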